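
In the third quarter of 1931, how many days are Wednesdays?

1 July 1931 is a Wednesday.
That's 92 days from start to end, counting both.
92 = 7 × 13 + 1, so there are 13 full weeks plus 1 extra day.
Each full week contributes one Wednesday: 13 so far.
The 1 extra day is Wednesday — 1 of them qualifies.
Total: 13 + 1 = 14.

14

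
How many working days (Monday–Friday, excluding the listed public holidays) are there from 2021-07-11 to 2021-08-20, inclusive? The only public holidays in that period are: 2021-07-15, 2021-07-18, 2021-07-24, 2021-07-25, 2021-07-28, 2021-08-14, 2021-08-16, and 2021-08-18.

2021-07-11 is a Sunday.
That's 41 days from start to end, counting both.
41 = 7 × 5 + 6, so there are 5 full weeks plus 6 extra days.
Each full week contributes 5 weekdays (Mon–Fri): 5 × 5 = 25.
The 6 extra days are Sunday, Monday, Tuesday, Wednesday, Thursday, Friday — 5 of them qualify.
Total: 25 + 5 = 30.
Holidays: 2021-07-15 (Thu); 2021-07-18 (Sun); 2021-07-24 (Sat); 2021-07-25 (Sun); 2021-07-28 (Wed); 2021-08-14 (Sat); 2021-08-16 (Mon); 2021-08-18 (Wed).
4 of the 8 holidays fall on weekdays; the rest are weekends and were already excluded.
Business days: 30 − 4 = 26.

26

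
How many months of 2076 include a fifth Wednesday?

5

A month has five Wednesdays exactly when Wednesday falls within its first (length − 28) days.
Jan: 31 days, starts Wed → 5 of Wed, Thu, Fri ✓
Feb: 29 days, starts Sat → 5 of Sat
Mar: 31 days, starts Sun → 5 of Sun, Mon, Tue
Apr: 30 days, starts Wed → 5 of Wed, Thu ✓
May: 31 days, starts Fri → 5 of Fri, Sat, Sun
Jun: 30 days, starts Mon → 5 of Mon, Tue
Jul: 31 days, starts Wed → 5 of Wed, Thu, Fri ✓
Aug: 31 days, starts Sat → 5 of Sat, Sun, Mon
Sep: 30 days, starts Tue → 5 of Tue, Wed ✓
Oct: 31 days, starts Thu → 5 of Thu, Fri, Sat
Nov: 30 days, starts Sun → 5 of Sun, Mon
Dec: 31 days, starts Tue → 5 of Tue, Wed, Thu ✓
Months with five Wednesdays: Jan, Apr, Jul, Sep, Dec.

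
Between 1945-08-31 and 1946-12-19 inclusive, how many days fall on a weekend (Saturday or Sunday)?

136

1945-08-31 is a Friday.
That's 476 days from start to end, counting both.
476 = 7 × 68, so the span is exactly 68 full weeks.
Each full week contributes 2 weekend days (Sat, Sun): 68 × 2 = 136.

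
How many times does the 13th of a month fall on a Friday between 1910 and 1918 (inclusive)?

15

Friday-the-13ths by year:
1910: May
1911: Jan, Oct
1912: Sep, Dec
1913: Jun
1914: Feb, Mar, Nov
1915: Aug
1916: Oct
1917: Apr, Jul
1918: Sep, Dec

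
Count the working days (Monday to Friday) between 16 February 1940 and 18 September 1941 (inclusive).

415

16 February 1940 is a Friday.
The range spans 581 days (inclusive of both endpoints).
581 = 7 × 83, so the span is exactly 83 full weeks.
Each full week contributes 5 weekdays (Mon–Fri): 83 × 5 = 415.
Total: 415.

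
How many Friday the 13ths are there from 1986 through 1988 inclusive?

5

Friday-the-13ths by year:
1986: Jun
1987: Feb, Mar, Nov
1988: May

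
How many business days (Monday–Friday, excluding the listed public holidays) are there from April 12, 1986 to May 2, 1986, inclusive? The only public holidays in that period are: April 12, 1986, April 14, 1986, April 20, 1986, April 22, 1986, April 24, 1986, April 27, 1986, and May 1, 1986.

April 12, 1986 is a Saturday.
The range spans 21 days (inclusive of both endpoints).
21 = 7 × 3, so the span is exactly 3 full weeks.
Each full week contributes 5 weekdays (Mon–Fri): 3 × 5 = 15.
Holidays: April 12, 1986 (Sat); April 14, 1986 (Mon); April 20, 1986 (Sun); April 22, 1986 (Tue); April 24, 1986 (Thu); April 27, 1986 (Sun); May 1, 1986 (Thu).
4 of the 7 holidays fall on weekdays; the rest are weekends and were already excluded.
Business days: 15 − 4 = 11.

11 business days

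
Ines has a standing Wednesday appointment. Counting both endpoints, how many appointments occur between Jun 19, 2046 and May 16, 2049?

Jun 19, 2046 is a Tuesday.
The range spans 1063 days (inclusive of both endpoints).
1063 = 7 × 151 + 6, so there are 151 full weeks plus 6 extra days.
Each full week contributes one Wednesday: 151 so far.
The 6 extra days are Tuesday, Wednesday, Thursday, Friday, Saturday, Sunday — 1 of them qualifies.
Total: 151 + 1 = 152.

152 Wednesdays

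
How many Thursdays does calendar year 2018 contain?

52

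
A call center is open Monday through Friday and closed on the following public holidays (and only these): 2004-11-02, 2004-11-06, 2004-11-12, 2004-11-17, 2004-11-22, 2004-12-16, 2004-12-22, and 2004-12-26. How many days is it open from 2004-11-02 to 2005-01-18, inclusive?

2004-11-02 is a Tuesday.
From 2004-11-02 to 2005-01-18 is 78 days inclusive.
78 = 7 × 11 + 1, so there are 11 full weeks plus 1 extra day.
Each full week contributes 5 weekdays (Mon–Fri): 11 × 5 = 55.
The 1 extra day is Tuesday — 1 of them qualifies.
Total: 55 + 1 = 56.
Holidays: 2004-11-02 (Tue); 2004-11-06 (Sat); 2004-11-12 (Fri); 2004-11-17 (Wed); 2004-11-22 (Mon); 2004-12-16 (Thu); 2004-12-22 (Wed); 2004-12-26 (Sun).
6 of the 8 holidays fall on weekdays; the rest are weekends and were already excluded.
Business days: 56 − 6 = 50.

50 business days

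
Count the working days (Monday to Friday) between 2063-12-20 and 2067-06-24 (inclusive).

917

2063-12-20 is a Thursday.
The range spans 1283 days (inclusive of both endpoints).
1283 = 7 × 183 + 2, so there are 183 full weeks plus 2 extra days.
Each full week contributes 5 weekdays (Mon–Fri): 183 × 5 = 915.
The 2 extra days are Thu, Fri — 2 of them qualify.
Total: 915 + 2 = 917.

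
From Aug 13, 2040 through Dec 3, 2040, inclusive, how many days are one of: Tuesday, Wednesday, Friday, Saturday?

64

Aug 13, 2040 is a Monday.
That's 113 days from start to end, counting both.
113 = 7 × 16 + 1, so there are 16 full weeks plus 1 extra day.
Each full week contributes 4 days from the set (Tue, Wed, Fri, Sat): 16 × 4 = 64.
The 1 extra day is Monday — none qualify.
Total: 64 + 0 = 64.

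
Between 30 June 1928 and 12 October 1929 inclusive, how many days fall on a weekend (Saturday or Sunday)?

135

30 June 1928 is a Saturday.
That's 470 days from start to end, counting both.
470 = 7 × 67 + 1, so there are 67 full weeks plus 1 extra day.
Each full week contributes 2 weekend days (Sat, Sun): 67 × 2 = 134.
The 1 extra day is Saturday — 1 of them qualifies.
Total: 134 + 1 = 135.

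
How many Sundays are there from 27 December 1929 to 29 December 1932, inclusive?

157 Sundays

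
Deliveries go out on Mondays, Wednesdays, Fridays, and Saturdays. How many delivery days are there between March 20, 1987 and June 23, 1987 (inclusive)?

March 20, 1987 is a Friday.
That's 96 days from start to end, counting both.
96 = 7 × 13 + 5, so there are 13 full weeks plus 5 extra days.
Each full week contributes 4 days from the set (Mon, Wed, Fri, Sat): 13 × 4 = 52.
The 5 extra days are Friday, Saturday, Sunday, Monday, Tuesday — 3 of them qualify.
Total: 52 + 3 = 55.

55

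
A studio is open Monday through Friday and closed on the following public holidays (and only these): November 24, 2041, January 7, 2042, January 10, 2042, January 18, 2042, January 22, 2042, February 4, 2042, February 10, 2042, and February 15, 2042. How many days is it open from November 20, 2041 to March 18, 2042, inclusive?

80 business days

November 20, 2041 is a Wednesday.
The range spans 119 days (inclusive of both endpoints).
119 = 7 × 17, so the span is exactly 17 full weeks.
Each full week contributes 5 weekdays (Mon–Fri): 17 × 5 = 85.
Total: 85.
Holidays: November 24, 2041 (Sun); January 7, 2042 (Tue); January 10, 2042 (Fri); January 18, 2042 (Sat); January 22, 2042 (Wed); February 4, 2042 (Tue); February 10, 2042 (Mon); February 15, 2042 (Sat).
5 of the 8 holidays fall on weekdays; the rest are weekends and were already excluded.
Business days: 85 − 5 = 80.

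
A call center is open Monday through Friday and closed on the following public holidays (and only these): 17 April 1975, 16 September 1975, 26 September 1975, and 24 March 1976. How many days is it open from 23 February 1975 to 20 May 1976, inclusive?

23 February 1975 is a Sunday.
From 23 February 1975 to 20 May 1976 is 453 days inclusive.
453 = 7 × 64 + 5, so there are 64 full weeks plus 5 extra days.
Each full week contributes 5 weekdays (Mon–Fri): 64 × 5 = 320.
The 5 extra days are Sun, Mon, Tue, Wed, Thu — 4 of them qualify.
Total: 320 + 4 = 324.
Holidays: 17 April 1975 (Thu); 16 September 1975 (Tue); 26 September 1975 (Fri); 24 March 1976 (Wed).
All 4 holidays fall on weekdays, so subtract 4.
Business days: 324 − 4 = 320.

320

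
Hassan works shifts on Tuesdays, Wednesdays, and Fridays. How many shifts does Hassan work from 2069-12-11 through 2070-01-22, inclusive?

19

2069-12-11 is a Wednesday.
That's 43 days from start to end, counting both.
43 = 7 × 6 + 1, so there are 6 full weeks plus 1 extra day.
Each full week contributes 3 days from the set (Tue, Wed, Fri): 6 × 3 = 18.
The 1 extra day is Wednesday — 1 of them qualifies.
Total: 18 + 1 = 19.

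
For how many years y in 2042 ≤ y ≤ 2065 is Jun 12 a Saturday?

Day of week of June 12 in each year:
2042: Thu, 2043: Fri, 2044: Sun, 2045: Mon, 2046: Tue, 2047: Wed, 2048: Fri, 2049: Sat ✓, 2050: Sun, 2051: Mon, 2052: Wed, 2053: Thu, 2054: Fri, 2055: Sat ✓, 2056: Mon, 2057: Tue, 2058: Wed, 2059: Thu, 2060: Sat ✓, 2061: Sun, 2062: Mon, 2063: Tue, 2064: Thu, 2065: Fri
Saturdays: 2049, 2055, 2060.

3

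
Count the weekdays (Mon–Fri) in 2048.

262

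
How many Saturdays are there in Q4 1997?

13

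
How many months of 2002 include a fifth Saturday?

4

A month has five Saturdays exactly when Saturday falls within its first (length − 28) days.
Jan: 31 days, starts Tue → 5 of Tue, Wed, Thu
Feb: 28 days, starts Fri → 5 of (none)
Mar: 31 days, starts Fri → 5 of Fri, Sat, Sun ✓
Apr: 30 days, starts Mon → 5 of Mon, Tue
May: 31 days, starts Wed → 5 of Wed, Thu, Fri
Jun: 30 days, starts Sat → 5 of Sat, Sun ✓
Jul: 31 days, starts Mon → 5 of Mon, Tue, Wed
Aug: 31 days, starts Thu → 5 of Thu, Fri, Sat ✓
Sep: 30 days, starts Sun → 5 of Sun, Mon
Oct: 31 days, starts Tue → 5 of Tue, Wed, Thu
Nov: 30 days, starts Fri → 5 of Fri, Sat ✓
Dec: 31 days, starts Sun → 5 of Sun, Mon, Tue
Months with five Saturdays: Mar, Jun, Aug, Nov.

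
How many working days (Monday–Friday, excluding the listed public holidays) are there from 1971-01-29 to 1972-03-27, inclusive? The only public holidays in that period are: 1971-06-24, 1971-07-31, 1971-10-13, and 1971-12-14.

299

1971-01-29 is a Friday.
From 1971-01-29 to 1972-03-27 is 424 days inclusive.
424 = 7 × 60 + 4, so there are 60 full weeks plus 4 extra days.
Each full week contributes 5 weekdays (Mon–Fri): 60 × 5 = 300.
The 4 extra days are Friday, Saturday, Sunday, Monday — 2 of them qualify.
Total: 300 + 2 = 302.
Holidays: 1971-06-24 (Thu); 1971-07-31 (Sat); 1971-10-13 (Wed); 1971-12-14 (Tue).
3 of the 4 holidays fall on weekdays; the rest are weekends and were already excluded.
Business days: 302 − 3 = 299.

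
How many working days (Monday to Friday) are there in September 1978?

21

September 1, 1978 is a Friday.
That's 30 days from start to end, counting both.
30 = 7 × 4 + 2, so there are 4 full weeks plus 2 extra days.
Each full week contributes 5 weekdays (Mon–Fri): 4 × 5 = 20.
The 2 extra days are Fri, Sat — 1 of them qualifies.
Total: 20 + 1 = 21.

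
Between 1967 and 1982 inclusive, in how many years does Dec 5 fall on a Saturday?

Day of week of December 5 in each year:
1967: Tue, 1968: Thu, 1969: Fri, 1970: Sat ✓, 1971: Sun, 1972: Tue, 1973: Wed, 1974: Thu, 1975: Fri, 1976: Sun, 1977: Mon, 1978: Tue, 1979: Wed, 1980: Fri, 1981: Sat ✓, 1982: Sun
Saturdays: 1970, 1981.

2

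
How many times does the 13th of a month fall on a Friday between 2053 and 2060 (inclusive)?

Friday-the-13ths by year:
2053: Jun
2054: Feb, Mar, Nov
2055: Aug
2056: Oct
2057: Apr, Jul
2058: Sep, Dec
2059: Jun
2060: Feb, Aug

13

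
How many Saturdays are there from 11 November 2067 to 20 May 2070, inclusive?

11 November 2067 is a Friday.
That's 922 days from start to end, counting both.
922 = 7 × 131 + 5, so there are 131 full weeks plus 5 extra days.
Each full week contributes one Saturday: 131 so far.
The 5 extra days are Fri, Sat, Sun, Mon, Tue — 1 of them qualifies.
Total: 131 + 1 = 132.

132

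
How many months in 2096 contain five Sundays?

5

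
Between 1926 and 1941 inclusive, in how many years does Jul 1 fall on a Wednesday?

2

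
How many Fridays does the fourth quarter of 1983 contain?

13

1983-10-01 is a Saturday.
That's 92 days from start to end, counting both.
92 = 7 × 13 + 1, so there are 13 full weeks plus 1 extra day.
Each full week contributes one Friday: 13 so far.
The 1 extra day is Sat — none qualify.
Total: 13 + 0 = 13.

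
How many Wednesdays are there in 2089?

52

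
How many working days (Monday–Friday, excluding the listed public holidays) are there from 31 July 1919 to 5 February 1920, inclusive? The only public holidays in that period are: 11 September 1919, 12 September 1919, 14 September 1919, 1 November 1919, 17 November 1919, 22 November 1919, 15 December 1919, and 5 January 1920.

131 working days

31 July 1919 is a Thursday.
From 31 July 1919 to 5 February 1920 is 190 days inclusive.
190 = 7 × 27 + 1, so there are 27 full weeks plus 1 extra day.
Each full week contributes 5 weekdays (Mon–Fri): 27 × 5 = 135.
The 1 extra day is Thu — 1 of them qualifies.
Total: 135 + 1 = 136.
Holidays: 11 September 1919 (Thu); 12 September 1919 (Fri); 14 September 1919 (Sun); 1 November 1919 (Sat); 17 November 1919 (Mon); 22 November 1919 (Sat); 15 December 1919 (Mon); 5 January 1920 (Mon).
5 of the 8 holidays fall on weekdays; the rest are weekends and were already excluded.
Business days: 136 − 5 = 131.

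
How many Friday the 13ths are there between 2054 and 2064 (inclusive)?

18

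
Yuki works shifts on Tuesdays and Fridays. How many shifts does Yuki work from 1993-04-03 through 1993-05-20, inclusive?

13

1993-04-03 is a Saturday.
That's 48 days from start to end, counting both.
48 = 7 × 6 + 6, so there are 6 full weeks plus 6 extra days.
Each full week contributes 2 days from the set (Tue, Fri): 6 × 2 = 12.
The 6 extra days are Sat, Sun, Mon, Tue, Wed, Thu — 1 of them qualifies.
Total: 12 + 1 = 13.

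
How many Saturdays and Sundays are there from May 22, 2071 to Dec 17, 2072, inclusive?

May 22, 2071 is a Friday.
That's 576 days from start to end, counting both.
576 = 7 × 82 + 2, so there are 82 full weeks plus 2 extra days.
Each full week contributes 2 weekend days (Sat, Sun): 82 × 2 = 164.
The 2 extra days are Friday, Saturday — 1 of them qualifies.
Total: 164 + 1 = 165.

165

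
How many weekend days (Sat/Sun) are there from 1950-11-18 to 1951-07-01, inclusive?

1950-11-18 is a Saturday.
That's 226 days from start to end, counting both.
226 = 7 × 32 + 2, so there are 32 full weeks plus 2 extra days.
Each full week contributes 2 weekend days (Sat, Sun): 32 × 2 = 64.
The 2 extra days are Saturday, Sunday — 2 of them qualify.
Total: 64 + 2 = 66.

66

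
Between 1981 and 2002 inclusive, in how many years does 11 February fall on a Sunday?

3

Day of week of February 11 in each year:
1981: Wed, 1982: Thu, 1983: Fri, 1984: Sat, 1985: Mon, 1986: Tue, 1987: Wed, 1988: Thu, 1989: Sat, 1990: Sun ✓, 1991: Mon, 1992: Tue, 1993: Thu, 1994: Fri, 1995: Sat, 1996: Sun ✓, 1997: Tue, 1998: Wed, 1999: Thu, 2000: Fri, 2001: Sun ✓, 2002: Mon
Sundays: 1990, 1996, 2001.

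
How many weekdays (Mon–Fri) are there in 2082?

261 weekdays

1 January 2082 is a Thursday.
The range spans 365 days (inclusive of both endpoints).
365 = 7 × 52 + 1, so there are 52 full weeks plus 1 extra day.
Each full week contributes 5 weekdays (Mon–Fri): 52 × 5 = 260.
The 1 extra day is Thursday — 1 of them qualifies.
Total: 260 + 1 = 261.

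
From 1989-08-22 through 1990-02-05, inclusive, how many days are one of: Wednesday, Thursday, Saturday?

1989-08-22 is a Tuesday.
That's 168 days from start to end, counting both.
168 = 7 × 24, so the span is exactly 24 full weeks.
Each full week contributes 3 days from the set (Wed, Thu, Sat): 24 × 3 = 72.

72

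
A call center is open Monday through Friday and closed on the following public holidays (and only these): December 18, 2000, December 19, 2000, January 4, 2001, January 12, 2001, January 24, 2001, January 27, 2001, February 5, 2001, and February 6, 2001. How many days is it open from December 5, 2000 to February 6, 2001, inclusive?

December 5, 2000 is a Tuesday.
That's 64 days from start to end, counting both.
64 = 7 × 9 + 1, so there are 9 full weeks plus 1 extra day.
Each full week contributes 5 weekdays (Mon–Fri): 9 × 5 = 45.
The 1 extra day is Tue — 1 of them qualifies.
Total: 45 + 1 = 46.
Holidays: December 18, 2000 (Mon); December 19, 2000 (Tue); January 4, 2001 (Thu); January 12, 2001 (Fri); January 24, 2001 (Wed); January 27, 2001 (Sat); February 5, 2001 (Mon); February 6, 2001 (Tue).
7 of the 8 holidays fall on weekdays; the rest are weekends and were already excluded.
Business days: 46 − 7 = 39.

39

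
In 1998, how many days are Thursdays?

53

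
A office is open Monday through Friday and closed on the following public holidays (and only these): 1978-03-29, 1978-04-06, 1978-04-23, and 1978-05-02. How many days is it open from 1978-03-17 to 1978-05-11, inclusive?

1978-03-17 is a Friday.
That's 56 days from start to end, counting both.
56 = 7 × 8, so the span is exactly 8 full weeks.
Each full week contributes 5 weekdays (Mon–Fri): 8 × 5 = 40.
Holidays: 1978-03-29 (Wed); 1978-04-06 (Thu); 1978-04-23 (Sun); 1978-05-02 (Tue).
3 of the 4 holidays fall on weekdays; the rest are weekends and were already excluded.
Business days: 40 − 3 = 37.

37 working days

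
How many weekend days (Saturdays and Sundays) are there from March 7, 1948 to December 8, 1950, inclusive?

287

March 7, 1948 is a Sunday.
That's 1007 days from start to end, counting both.
1007 = 7 × 143 + 6, so there are 143 full weeks plus 6 extra days.
Each full week contributes 2 weekend days (Sat, Sun): 143 × 2 = 286.
The 6 extra days are Sunday, Monday, Tuesday, Wednesday, Thursday, Friday — 1 of them qualifies.
Total: 286 + 1 = 287.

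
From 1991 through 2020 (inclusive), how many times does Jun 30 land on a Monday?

4

Day of week of June 30 in each year:
1991: Sun, 1992: Tue, 1993: Wed, 1994: Thu, 1995: Fri, 1996: Sun, 1997: Mon ✓, 1998: Tue, 1999: Wed, 2000: Fri, 2001: Sat, 2002: Sun, 2003: Mon ✓, 2004: Wed, 2005: Thu, 2006: Fri, 2007: Sat, 2008: Mon ✓, 2009: Tue, 2010: Wed, 2011: Thu, 2012: Sat, 2013: Sun, 2014: Mon ✓, 2015: Tue, 2016: Thu, 2017: Fri, 2018: Sat, 2019: Sun, 2020: Tue
Mondays: 1997, 2003, 2008, 2014.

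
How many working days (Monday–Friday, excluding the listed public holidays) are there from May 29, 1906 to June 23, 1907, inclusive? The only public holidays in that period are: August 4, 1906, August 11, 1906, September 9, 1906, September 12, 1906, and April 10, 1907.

277

May 29, 1906 is a Tuesday.
From May 29, 1906 to June 23, 1907 is 391 days inclusive.
391 = 7 × 55 + 6, so there are 55 full weeks plus 6 extra days.
Each full week contributes 5 weekdays (Mon–Fri): 55 × 5 = 275.
The 6 extra days are Tue, Wed, Thu, Fri, Sat, Sun — 4 of them qualify.
Total: 275 + 4 = 279.
Holidays: August 4, 1906 (Sat); August 11, 1906 (Sat); September 9, 1906 (Sun); September 12, 1906 (Wed); April 10, 1907 (Wed).
2 of the 5 holidays fall on weekdays; the rest are weekends and were already excluded.
Business days: 279 − 2 = 277.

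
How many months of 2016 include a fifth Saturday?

A month has five Saturdays exactly when Saturday falls within its first (length − 28) days.
Jan: 31 days, starts Fri → 5 of Fri, Sat, Sun ✓
Feb: 29 days, starts Mon → 5 of Mon
Mar: 31 days, starts Tue → 5 of Tue, Wed, Thu
Apr: 30 days, starts Fri → 5 of Fri, Sat ✓
May: 31 days, starts Sun → 5 of Sun, Mon, Tue
Jun: 30 days, starts Wed → 5 of Wed, Thu
Jul: 31 days, starts Fri → 5 of Fri, Sat, Sun ✓
Aug: 31 days, starts Mon → 5 of Mon, Tue, Wed
Sep: 30 days, starts Thu → 5 of Thu, Fri
Oct: 31 days, starts Sat → 5 of Sat, Sun, Mon ✓
Nov: 30 days, starts Tue → 5 of Tue, Wed
Dec: 31 days, starts Thu → 5 of Thu, Fri, Sat ✓
Months with five Saturdays: Jan, Apr, Jul, Oct, Dec.

5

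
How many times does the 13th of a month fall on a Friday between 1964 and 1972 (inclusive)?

14

Friday-the-13ths by year:
1964: Mar, Nov
1965: Aug
1966: May
1967: Jan, Oct
1968: Sep, Dec
1969: Jun
1970: Feb, Mar, Nov
1971: Aug
1972: Oct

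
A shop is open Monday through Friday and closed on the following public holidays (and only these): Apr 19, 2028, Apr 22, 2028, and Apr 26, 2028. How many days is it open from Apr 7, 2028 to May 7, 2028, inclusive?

Apr 7, 2028 is a Friday.
From Apr 7, 2028 to May 7, 2028 is 31 days inclusive.
31 = 7 × 4 + 3, so there are 4 full weeks plus 3 extra days.
Each full week contributes 5 weekdays (Mon–Fri): 4 × 5 = 20.
The 3 extra days are Fri, Sat, Sun — 1 of them qualifies.
Total: 20 + 1 = 21.
Holidays: Apr 19, 2028 (Wed); Apr 22, 2028 (Sat); Apr 26, 2028 (Wed).
2 of the 3 holidays fall on weekdays; the rest are weekends and were already excluded.
Business days: 21 − 2 = 19.

19 working days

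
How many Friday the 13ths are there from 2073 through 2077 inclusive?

9

Friday-the-13ths by year:
2073: Jan, Oct
2074: Apr, Jul
2075: Sep, Dec
2076: Mar, Nov
2077: Aug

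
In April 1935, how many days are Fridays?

Apr 1, 1935 is a Monday.
That's 30 days from start to end, counting both.
30 = 7 × 4 + 2, so there are 4 full weeks plus 2 extra days.
Each full week contributes one Friday: 4 so far.
The 2 extra days are Monday, Tuesday — none qualify.
Total: 4 + 0 = 4.

4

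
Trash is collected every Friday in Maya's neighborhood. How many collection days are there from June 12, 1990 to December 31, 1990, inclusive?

29 Fridays

June 12, 1990 is a Tuesday.
From June 12, 1990 to December 31, 1990 is 203 days inclusive.
203 = 7 × 29, so the span is exactly 29 full weeks.
Each full week contributes one Friday: 29 so far.
Total: 29.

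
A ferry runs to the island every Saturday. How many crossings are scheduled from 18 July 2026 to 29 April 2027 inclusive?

41 Saturdays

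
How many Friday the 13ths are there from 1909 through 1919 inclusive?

Friday-the-13ths by year:
1909: Aug
1910: May
1911: Jan, Oct
1912: Sep, Dec
1913: Jun
1914: Feb, Mar, Nov
1915: Aug
1916: Oct
1917: Apr, Jul
1918: Sep, Dec
1919: Jun

17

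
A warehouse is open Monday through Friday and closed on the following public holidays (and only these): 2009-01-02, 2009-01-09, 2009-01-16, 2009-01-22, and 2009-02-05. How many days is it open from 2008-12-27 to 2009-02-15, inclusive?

2008-12-27 is a Saturday.
From 2008-12-27 to 2009-02-15 is 51 days inclusive.
51 = 7 × 7 + 2, so there are 7 full weeks plus 2 extra days.
Each full week contributes 5 weekdays (Mon–Fri): 7 × 5 = 35.
The 2 extra days are Saturday, Sunday — none qualify.
Total: 35 + 0 = 35.
Holidays: 2009-01-02 (Fri); 2009-01-09 (Fri); 2009-01-16 (Fri); 2009-01-22 (Thu); 2009-02-05 (Thu).
All 5 holidays fall on weekdays, so subtract 5.
Business days: 35 − 5 = 30.

30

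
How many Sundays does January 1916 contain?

January 1, 1916 is a Saturday.
The range spans 31 days (inclusive of both endpoints).
31 = 7 × 4 + 3, so there are 4 full weeks plus 3 extra days.
Each full week contributes one Sunday: 4 so far.
The 3 extra days are Sat, Sun, Mon — 1 of them qualifies.
Total: 4 + 1 = 5.

5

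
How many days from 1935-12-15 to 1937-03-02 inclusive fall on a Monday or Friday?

1935-12-15 is a Sunday.
That's 444 days from start to end, counting both.
444 = 7 × 63 + 3, so there are 63 full weeks plus 3 extra days.
Each full week contributes 2 days from the set (Mon, Fri): 63 × 2 = 126.
The 3 extra days are Sunday, Monday, Tuesday — 1 of them qualifies.
Total: 126 + 1 = 127.

127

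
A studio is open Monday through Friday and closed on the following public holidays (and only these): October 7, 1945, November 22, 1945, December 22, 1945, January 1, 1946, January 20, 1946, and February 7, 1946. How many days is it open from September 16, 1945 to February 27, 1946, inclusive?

September 16, 1945 is a Sunday.
The range spans 165 days (inclusive of both endpoints).
165 = 7 × 23 + 4, so there are 23 full weeks plus 4 extra days.
Each full week contributes 5 weekdays (Mon–Fri): 23 × 5 = 115.
The 4 extra days are Sun, Mon, Tue, Wed — 3 of them qualify.
Total: 115 + 3 = 118.
Holidays: October 7, 1945 (Sun); November 22, 1945 (Thu); December 22, 1945 (Sat); January 1, 1946 (Tue); January 20, 1946 (Sun); February 7, 1946 (Thu).
3 of the 6 holidays fall on weekdays; the rest are weekends and were already excluded.
Business days: 118 − 3 = 115.

115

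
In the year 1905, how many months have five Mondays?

4

A month has five Mondays exactly when Monday falls within its first (length − 28) days.
Jan: 31 days, starts Sun → 5 of Sun, Mon, Tue ✓
Feb: 28 days, starts Wed → 5 of (none)
Mar: 31 days, starts Wed → 5 of Wed, Thu, Fri
Apr: 30 days, starts Sat → 5 of Sat, Sun
May: 31 days, starts Mon → 5 of Mon, Tue, Wed ✓
Jun: 30 days, starts Thu → 5 of Thu, Fri
Jul: 31 days, starts Sat → 5 of Sat, Sun, Mon ✓
Aug: 31 days, starts Tue → 5 of Tue, Wed, Thu
Sep: 30 days, starts Fri → 5 of Fri, Sat
Oct: 31 days, starts Sun → 5 of Sun, Mon, Tue ✓
Nov: 30 days, starts Wed → 5 of Wed, Thu
Dec: 31 days, starts Fri → 5 of Fri, Sat, Sun
Months with five Mondays: Jan, May, Jul, Oct.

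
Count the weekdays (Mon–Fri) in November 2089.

22

1 November 2089 is a Tuesday.
That's 30 days from start to end, counting both.
30 = 7 × 4 + 2, so there are 4 full weeks plus 2 extra days.
Each full week contributes 5 weekdays (Mon–Fri): 4 × 5 = 20.
The 2 extra days are Tuesday, Wednesday — 2 of them qualify.
Total: 20 + 2 = 22.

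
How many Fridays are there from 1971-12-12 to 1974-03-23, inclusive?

1971-12-12 is a Sunday.
The range spans 833 days (inclusive of both endpoints).
833 = 7 × 119, so the span is exactly 119 full weeks.
Each full week contributes one Friday: 119 so far.
Total: 119.

119 Fridays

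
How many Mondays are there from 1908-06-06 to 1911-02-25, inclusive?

1908-06-06 is a Saturday.
That's 995 days from start to end, counting both.
995 = 7 × 142 + 1, so there are 142 full weeks plus 1 extra day.
Each full week contributes one Monday: 142 so far.
The 1 extra day is Saturday — none qualify.
Total: 142 + 0 = 142.

142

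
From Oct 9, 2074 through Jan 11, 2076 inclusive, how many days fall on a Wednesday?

Oct 9, 2074 is a Tuesday.
That's 460 days from start to end, counting both.
460 = 7 × 65 + 5, so there are 65 full weeks plus 5 extra days.
Each full week contributes one Wednesday: 65 so far.
The 5 extra days are Tuesday, Wednesday, Thursday, Friday, Saturday — 1 of them qualifies.
Total: 65 + 1 = 66.

66 Wednesdays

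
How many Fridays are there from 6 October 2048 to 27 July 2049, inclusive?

42

6 October 2048 is a Tuesday.
That's 295 days from start to end, counting both.
295 = 7 × 42 + 1, so there are 42 full weeks plus 1 extra day.
Each full week contributes one Friday: 42 so far.
The 1 extra day is Tuesday — none qualify.
Total: 42 + 0 = 42.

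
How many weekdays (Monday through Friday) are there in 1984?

1 January 1984 is a Sunday.
From 1 January 1984 to 31 December 1984 is 366 days inclusive.
366 = 7 × 52 + 2, so there are 52 full weeks plus 2 extra days.
Each full week contributes 5 weekdays (Mon–Fri): 52 × 5 = 260.
The 2 extra days are Sun, Mon — 1 of them qualifies.
Total: 260 + 1 = 261.

261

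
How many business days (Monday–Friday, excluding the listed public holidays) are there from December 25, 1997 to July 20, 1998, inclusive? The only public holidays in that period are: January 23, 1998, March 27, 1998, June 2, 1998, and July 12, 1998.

December 25, 1997 is a Thursday.
The range spans 208 days (inclusive of both endpoints).
208 = 7 × 29 + 5, so there are 29 full weeks plus 5 extra days.
Each full week contributes 5 weekdays (Mon–Fri): 29 × 5 = 145.
The 5 extra days are Thursday, Friday, Saturday, Sunday, Monday — 3 of them qualify.
Total: 145 + 3 = 148.
Holidays: January 23, 1998 (Fri); March 27, 1998 (Fri); June 2, 1998 (Tue); July 12, 1998 (Sun).
3 of the 4 holidays fall on weekdays; the rest are weekends and were already excluded.
Business days: 148 − 3 = 145.

145 business days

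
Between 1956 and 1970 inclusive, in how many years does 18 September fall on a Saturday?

Day of week of September 18 in each year:
1956: Tue, 1957: Wed, 1958: Thu, 1959: Fri, 1960: Sun, 1961: Mon, 1962: Tue, 1963: Wed, 1964: Fri, 1965: Sat ✓, 1966: Sun, 1967: Mon, 1968: Wed, 1969: Thu, 1970: Fri
Saturdays: 1965.

1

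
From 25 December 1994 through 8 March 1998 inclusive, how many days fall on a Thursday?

167 Thursdays

25 December 1994 is a Sunday.
The range spans 1170 days (inclusive of both endpoints).
1170 = 7 × 167 + 1, so there are 167 full weeks plus 1 extra day.
Each full week contributes one Thursday: 167 so far.
The 1 extra day is Sun — none qualify.
Total: 167 + 0 = 167.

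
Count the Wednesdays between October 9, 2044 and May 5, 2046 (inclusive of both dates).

82

October 9, 2044 is a Sunday.
From October 9, 2044 to May 5, 2046 is 574 days inclusive.
574 = 7 × 82, so the span is exactly 82 full weeks.
Each full week contributes one Wednesday: 82 so far.
Total: 82.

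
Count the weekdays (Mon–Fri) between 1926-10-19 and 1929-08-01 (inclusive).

728 weekdays

1926-10-19 is a Tuesday.
The range spans 1018 days (inclusive of both endpoints).
1018 = 7 × 145 + 3, so there are 145 full weeks plus 3 extra days.
Each full week contributes 5 weekdays (Mon–Fri): 145 × 5 = 725.
The 3 extra days are Tue, Wed, Thu — 3 of them qualify.
Total: 725 + 3 = 728.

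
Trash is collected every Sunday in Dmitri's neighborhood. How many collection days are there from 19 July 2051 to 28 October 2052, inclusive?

19 July 2051 is a Wednesday.
The range spans 468 days (inclusive of both endpoints).
468 = 7 × 66 + 6, so there are 66 full weeks plus 6 extra days.
Each full week contributes one Sunday: 66 so far.
The 6 extra days are Wednesday, Thursday, Friday, Saturday, Sunday, Monday — 1 of them qualifies.
Total: 66 + 1 = 67.

67 Sundays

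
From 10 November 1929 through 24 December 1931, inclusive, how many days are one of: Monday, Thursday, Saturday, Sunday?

10 November 1929 is a Sunday.
The range spans 775 days (inclusive of both endpoints).
775 = 7 × 110 + 5, so there are 110 full weeks plus 5 extra days.
Each full week contributes 4 days from the set (Mon, Thu, Sat, Sun): 110 × 4 = 440.
The 5 extra days are Sunday, Monday, Tuesday, Wednesday, Thursday — 3 of them qualify.
Total: 440 + 3 = 443.

443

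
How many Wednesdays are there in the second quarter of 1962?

13

1962-04-01 is a Sunday.
From 1962-04-01 to 1962-06-30 is 91 days inclusive.
91 = 7 × 13, so the span is exactly 13 full weeks.
Each full week contributes one Wednesday: 13 so far.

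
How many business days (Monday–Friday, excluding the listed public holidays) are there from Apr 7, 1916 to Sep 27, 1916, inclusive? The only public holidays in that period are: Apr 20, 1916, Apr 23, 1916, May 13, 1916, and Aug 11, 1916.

Apr 7, 1916 is a Friday.
The range spans 174 days (inclusive of both endpoints).
174 = 7 × 24 + 6, so there are 24 full weeks plus 6 extra days.
Each full week contributes 5 weekdays (Mon–Fri): 24 × 5 = 120.
The 6 extra days are Friday, Saturday, Sunday, Monday, Tuesday, Wednesday — 4 of them qualify.
Total: 120 + 4 = 124.
Holidays: Apr 20, 1916 (Thu); Apr 23, 1916 (Sun); May 13, 1916 (Sat); Aug 11, 1916 (Fri).
2 of the 4 holidays fall on weekdays; the rest are weekends and were already excluded.
Business days: 124 − 2 = 122.

122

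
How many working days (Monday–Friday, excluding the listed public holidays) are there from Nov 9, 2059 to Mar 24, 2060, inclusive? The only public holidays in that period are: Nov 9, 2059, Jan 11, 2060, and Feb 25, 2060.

Nov 9, 2059 is a Sunday.
The range spans 137 days (inclusive of both endpoints).
137 = 7 × 19 + 4, so there are 19 full weeks plus 4 extra days.
Each full week contributes 5 weekdays (Mon–Fri): 19 × 5 = 95.
The 4 extra days are Sun, Mon, Tue, Wed — 3 of them qualify.
Total: 95 + 3 = 98.
Holidays: Nov 9, 2059 (Sun); Jan 11, 2060 (Sun); Feb 25, 2060 (Wed).
1 of the 3 holidays fall on weekdays; the rest are weekends and were already excluded.
Business days: 98 − 1 = 97.

97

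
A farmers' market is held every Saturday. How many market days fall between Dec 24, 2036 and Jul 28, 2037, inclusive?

31

Dec 24, 2036 is a Wednesday.
The range spans 217 days (inclusive of both endpoints).
217 = 7 × 31, so the span is exactly 31 full weeks.
Each full week contributes one Saturday: 31 so far.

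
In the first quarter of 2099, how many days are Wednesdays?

12

Jan 1, 2099 is a Thursday.
The range spans 90 days (inclusive of both endpoints).
90 = 7 × 12 + 6, so there are 12 full weeks plus 6 extra days.
Each full week contributes one Wednesday: 12 so far.
The 6 extra days are Thursday, Friday, Saturday, Sunday, Monday, Tuesday — none qualify.
Total: 12 + 0 = 12.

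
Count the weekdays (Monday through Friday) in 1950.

260

1950-01-01 is a Sunday.
That's 365 days from start to end, counting both.
365 = 7 × 52 + 1, so there are 52 full weeks plus 1 extra day.
Each full week contributes 5 weekdays (Mon–Fri): 52 × 5 = 260.
The 1 extra day is Sunday — none qualify.
Total: 260 + 0 = 260.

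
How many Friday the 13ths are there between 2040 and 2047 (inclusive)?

16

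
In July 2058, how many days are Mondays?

5

July 1, 2058 is a Monday.
That's 31 days from start to end, counting both.
31 = 7 × 4 + 3, so there are 4 full weeks plus 3 extra days.
Each full week contributes one Monday: 4 so far.
The 3 extra days are Monday, Tuesday, Wednesday — 1 of them qualifies.
Total: 4 + 1 = 5.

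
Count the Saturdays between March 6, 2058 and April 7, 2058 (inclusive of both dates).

5 Saturdays

March 6, 2058 is a Wednesday.
The range spans 33 days (inclusive of both endpoints).
33 = 7 × 4 + 5, so there are 4 full weeks plus 5 extra days.
Each full week contributes one Saturday: 4 so far.
The 5 extra days are Wed, Thu, Fri, Sat, Sun — 1 of them qualifies.
Total: 4 + 1 = 5.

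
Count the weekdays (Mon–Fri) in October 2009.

Oct 1, 2009 is a Thursday.
From Oct 1, 2009 to Oct 31, 2009 is 31 days inclusive.
31 = 7 × 4 + 3, so there are 4 full weeks plus 3 extra days.
Each full week contributes 5 weekdays (Mon–Fri): 4 × 5 = 20.
The 3 extra days are Thursday, Friday, Saturday — 2 of them qualify.
Total: 20 + 2 = 22.

22 weekdays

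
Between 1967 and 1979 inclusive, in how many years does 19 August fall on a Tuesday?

Day of week of August 19 in each year:
1967: Sat, 1968: Mon, 1969: Tue ✓, 1970: Wed, 1971: Thu, 1972: Sat, 1973: Sun, 1974: Mon, 1975: Tue ✓, 1976: Thu, 1977: Fri, 1978: Sat, 1979: Sun
Tuesdays: 1969, 1975.

2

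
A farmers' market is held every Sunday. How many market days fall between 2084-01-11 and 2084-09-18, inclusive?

2084-01-11 is a Tuesday.
The range spans 252 days (inclusive of both endpoints).
252 = 7 × 36, so the span is exactly 36 full weeks.
Each full week contributes one Sunday: 36 so far.

36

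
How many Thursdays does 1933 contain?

52

1933-01-01 is a Sunday.
The range spans 365 days (inclusive of both endpoints).
365 = 7 × 52 + 1, so there are 52 full weeks plus 1 extra day.
Each full week contributes one Thursday: 52 so far.
The 1 extra day is Sun — none qualify.
Total: 52 + 0 = 52.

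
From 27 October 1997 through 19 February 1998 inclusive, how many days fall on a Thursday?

27 October 1997 is a Monday.
From 27 October 1997 to 19 February 1998 is 116 days inclusive.
116 = 7 × 16 + 4, so there are 16 full weeks plus 4 extra days.
Each full week contributes one Thursday: 16 so far.
The 4 extra days are Mon, Tue, Wed, Thu — 1 of them qualifies.
Total: 16 + 1 = 17.

17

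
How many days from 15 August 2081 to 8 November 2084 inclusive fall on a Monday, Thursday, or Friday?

506

15 August 2081 is a Friday.
From 15 August 2081 to 8 November 2084 is 1182 days inclusive.
1182 = 7 × 168 + 6, so there are 168 full weeks plus 6 extra days.
Each full week contributes 3 days from the set (Mon, Thu, Fri): 168 × 3 = 504.
The 6 extra days are Friday, Saturday, Sunday, Monday, Tuesday, Wednesday — 2 of them qualify.
Total: 504 + 2 = 506.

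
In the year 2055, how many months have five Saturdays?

4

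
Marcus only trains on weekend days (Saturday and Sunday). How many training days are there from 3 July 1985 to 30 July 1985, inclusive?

3 July 1985 is a Wednesday.
That's 28 days from start to end, counting both.
28 = 7 × 4, so the span is exactly 4 full weeks.
Each full week contributes 2 weekend days (Sat, Sun): 4 × 2 = 8.

8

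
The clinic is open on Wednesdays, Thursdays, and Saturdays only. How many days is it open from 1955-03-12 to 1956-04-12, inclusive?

1955-03-12 is a Saturday.
From 1955-03-12 to 1956-04-12 is 398 days inclusive.
398 = 7 × 56 + 6, so there are 56 full weeks plus 6 extra days.
Each full week contributes 3 days from the set (Wed, Thu, Sat): 56 × 3 = 168.
The 6 extra days are Sat, Sun, Mon, Tue, Wed, Thu — 3 of them qualify.
Total: 168 + 3 = 171.

171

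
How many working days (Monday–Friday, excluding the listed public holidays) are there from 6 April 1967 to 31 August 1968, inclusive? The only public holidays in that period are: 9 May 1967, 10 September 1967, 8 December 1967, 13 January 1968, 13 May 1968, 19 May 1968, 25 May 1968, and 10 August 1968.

364 working days

6 April 1967 is a Thursday.
The range spans 514 days (inclusive of both endpoints).
514 = 7 × 73 + 3, so there are 73 full weeks plus 3 extra days.
Each full week contributes 5 weekdays (Mon–Fri): 73 × 5 = 365.
The 3 extra days are Thursday, Friday, Saturday — 2 of them qualify.
Total: 365 + 2 = 367.
Holidays: 9 May 1967 (Tue); 10 September 1967 (Sun); 8 December 1967 (Fri); 13 January 1968 (Sat); 13 May 1968 (Mon); 19 May 1968 (Sun); 25 May 1968 (Sat); 10 August 1968 (Sat).
3 of the 8 holidays fall on weekdays; the rest are weekends and were already excluded.
Business days: 367 − 3 = 364.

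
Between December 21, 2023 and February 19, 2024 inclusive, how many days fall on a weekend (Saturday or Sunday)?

18

December 21, 2023 is a Thursday.
That's 61 days from start to end, counting both.
61 = 7 × 8 + 5, so there are 8 full weeks plus 5 extra days.
Each full week contributes 2 weekend days (Sat, Sun): 8 × 2 = 16.
The 5 extra days are Thursday, Friday, Saturday, Sunday, Monday — 2 of them qualify.
Total: 16 + 2 = 18.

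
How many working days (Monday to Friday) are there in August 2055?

Aug 1, 2055 is a Sunday.
That's 31 days from start to end, counting both.
31 = 7 × 4 + 3, so there are 4 full weeks plus 3 extra days.
Each full week contributes 5 weekdays (Mon–Fri): 4 × 5 = 20.
The 3 extra days are Sunday, Monday, Tuesday — 2 of them qualify.
Total: 20 + 2 = 22.

22 weekdays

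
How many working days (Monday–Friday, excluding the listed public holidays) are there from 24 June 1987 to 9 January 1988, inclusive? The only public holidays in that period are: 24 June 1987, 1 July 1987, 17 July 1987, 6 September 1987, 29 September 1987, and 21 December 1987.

138

24 June 1987 is a Wednesday.
From 24 June 1987 to 9 January 1988 is 200 days inclusive.
200 = 7 × 28 + 4, so there are 28 full weeks plus 4 extra days.
Each full week contributes 5 weekdays (Mon–Fri): 28 × 5 = 140.
The 4 extra days are Wed, Thu, Fri, Sat — 3 of them qualify.
Total: 140 + 3 = 143.
Holidays: 24 June 1987 (Wed); 1 July 1987 (Wed); 17 July 1987 (Fri); 6 September 1987 (Sun); 29 September 1987 (Tue); 21 December 1987 (Mon).
5 of the 6 holidays fall on weekdays; the rest are weekends and were already excluded.
Business days: 143 − 5 = 138.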